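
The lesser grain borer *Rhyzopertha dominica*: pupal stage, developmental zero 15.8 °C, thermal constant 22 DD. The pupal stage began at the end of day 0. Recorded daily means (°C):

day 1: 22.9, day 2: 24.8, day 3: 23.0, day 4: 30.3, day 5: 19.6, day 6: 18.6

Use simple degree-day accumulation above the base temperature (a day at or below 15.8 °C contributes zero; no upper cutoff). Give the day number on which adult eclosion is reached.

Daily DD above 15.8 °C: 7.1, 9.0, 7.2, 14.5, 3.8, 2.8.
Cumulative: 7.1, 16.1, 23.3, 37.8, 41.6, 44.4.
The total first reaches 22 DD on day 3.

day 3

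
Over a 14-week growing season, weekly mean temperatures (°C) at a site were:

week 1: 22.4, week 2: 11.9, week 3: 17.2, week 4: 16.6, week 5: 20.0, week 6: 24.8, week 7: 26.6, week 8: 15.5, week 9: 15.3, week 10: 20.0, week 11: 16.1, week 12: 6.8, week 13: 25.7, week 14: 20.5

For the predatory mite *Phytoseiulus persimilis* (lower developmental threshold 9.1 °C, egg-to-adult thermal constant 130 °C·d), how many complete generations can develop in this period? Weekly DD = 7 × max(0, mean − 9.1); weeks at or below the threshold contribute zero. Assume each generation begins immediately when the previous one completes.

7 generations

Weekly DD (7 × max(0, T̄ − 9.1)): 93.1, 19.6, 56.7, 52.5, 76.3, 109.9, 122.5, 44.8, 43.4, 76.3, 49.0, 0.0, 116.2, 79.8.
Season total = 940.1 DD.
Complete generations = ⌊940.1 / 130⌋ = 7.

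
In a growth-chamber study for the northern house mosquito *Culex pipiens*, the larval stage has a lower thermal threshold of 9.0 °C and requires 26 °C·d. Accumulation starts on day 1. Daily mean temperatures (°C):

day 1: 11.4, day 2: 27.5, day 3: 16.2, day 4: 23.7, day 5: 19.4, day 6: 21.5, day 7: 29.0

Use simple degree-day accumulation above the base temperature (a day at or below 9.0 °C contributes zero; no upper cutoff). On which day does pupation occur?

Daily DD above 9.0 °C: 2.4, 18.5, 7.2, 14.7, 10.4, 12.5, 20.0.
Cumulative: 2.4, 20.9, 28.1, 42.8, 53.2, 65.7, 85.7.
The total first reaches 26 DD on day 3.

day 3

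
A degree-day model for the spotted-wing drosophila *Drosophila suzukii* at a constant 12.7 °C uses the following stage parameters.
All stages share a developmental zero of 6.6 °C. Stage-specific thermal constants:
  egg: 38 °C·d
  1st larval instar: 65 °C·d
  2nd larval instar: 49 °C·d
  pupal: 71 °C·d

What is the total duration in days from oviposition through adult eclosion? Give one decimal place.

36.6 days

Daily accumulation at 12.7 °C = 12.7 − 6.6 = 6.1 DD/day.
Total K = 38 + 65 + 49 + 71 = 223 DD.
Total duration = 223 / 6.1 = 36.557 ≈ 36.6 days.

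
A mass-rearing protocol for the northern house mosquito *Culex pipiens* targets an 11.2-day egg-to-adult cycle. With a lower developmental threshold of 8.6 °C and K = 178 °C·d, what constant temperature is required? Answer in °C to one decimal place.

24.5 °C

Required daily accumulation = 178 / 11.2 = 15.893 DD/day.
T = T_base + 15.893 = 8.6 + 15.893 = 24.493 ≈ 24.5 °C.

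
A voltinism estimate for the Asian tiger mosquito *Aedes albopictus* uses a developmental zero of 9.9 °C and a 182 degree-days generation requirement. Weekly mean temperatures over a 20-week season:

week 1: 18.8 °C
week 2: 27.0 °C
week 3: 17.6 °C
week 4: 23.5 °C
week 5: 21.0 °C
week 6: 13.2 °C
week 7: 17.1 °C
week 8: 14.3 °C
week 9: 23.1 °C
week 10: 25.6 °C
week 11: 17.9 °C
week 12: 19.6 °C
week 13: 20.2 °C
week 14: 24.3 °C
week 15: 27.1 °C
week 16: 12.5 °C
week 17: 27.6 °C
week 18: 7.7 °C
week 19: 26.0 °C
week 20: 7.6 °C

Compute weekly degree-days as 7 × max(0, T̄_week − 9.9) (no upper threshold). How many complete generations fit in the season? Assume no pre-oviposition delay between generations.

Weekly DD (7 × max(0, T̄ − 9.9)): 62.3, 119.7, 53.9, 95.2, 77.7, 23.1, 50.4, 30.8, 92.4, 109.9, 56.0, 67.9, 72.1, 100.8, 120.4, 18.2, 123.9, 0.0, 112.7, 0.0.
Season total = 1387.4 DD.
Complete generations = ⌊1387.4 / 182⌋ = 7.

7 generations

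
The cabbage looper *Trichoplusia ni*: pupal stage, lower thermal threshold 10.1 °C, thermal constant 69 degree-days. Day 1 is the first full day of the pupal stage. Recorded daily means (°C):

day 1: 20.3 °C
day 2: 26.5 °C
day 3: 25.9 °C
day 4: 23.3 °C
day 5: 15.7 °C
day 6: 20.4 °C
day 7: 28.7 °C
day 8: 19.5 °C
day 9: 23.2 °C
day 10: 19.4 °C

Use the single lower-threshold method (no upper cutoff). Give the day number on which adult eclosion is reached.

Daily DD above 10.1 °C: 10.2, 16.4, 15.8, 13.2, 5.6, 10.3, 18.6, 9.4, 13.1, 9.3.
Cumulative: 10.2, 26.6, 42.4, 55.6, 61.2, 71.5, 90.1, 99.5, 112.6, 121.9.
The total first reaches 69 DD on day 6.

day 6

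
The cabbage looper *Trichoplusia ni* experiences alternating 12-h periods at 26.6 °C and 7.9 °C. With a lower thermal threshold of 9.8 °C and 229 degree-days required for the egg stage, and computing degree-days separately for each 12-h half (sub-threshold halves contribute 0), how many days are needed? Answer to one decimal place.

27.3 days

Day half: max(0, 26.6 − 9.8) × 0.5 = 16.8 × 0.5 = 8.40 DD.
Night half: max(0, 7.9 − 9.8) × 0.5 = 0.0 × 0.5 = 0.00 DD.
Per 24 h: 8.40 DD/day.
Duration = 229 / 8.40 = 27.262 ≈ 27.3 days.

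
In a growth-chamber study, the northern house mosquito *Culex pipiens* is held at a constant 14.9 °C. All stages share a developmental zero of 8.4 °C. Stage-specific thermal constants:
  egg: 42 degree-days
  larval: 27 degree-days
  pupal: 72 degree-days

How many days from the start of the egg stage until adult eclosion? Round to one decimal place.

Daily accumulation at 14.9 °C = 14.9 − 8.4 = 6.5 DD/day.
Total K = 42 + 27 + 72 = 141 DD.
Total duration = 141 / 6.5 = 21.692 ≈ 21.7 days.

21.7 days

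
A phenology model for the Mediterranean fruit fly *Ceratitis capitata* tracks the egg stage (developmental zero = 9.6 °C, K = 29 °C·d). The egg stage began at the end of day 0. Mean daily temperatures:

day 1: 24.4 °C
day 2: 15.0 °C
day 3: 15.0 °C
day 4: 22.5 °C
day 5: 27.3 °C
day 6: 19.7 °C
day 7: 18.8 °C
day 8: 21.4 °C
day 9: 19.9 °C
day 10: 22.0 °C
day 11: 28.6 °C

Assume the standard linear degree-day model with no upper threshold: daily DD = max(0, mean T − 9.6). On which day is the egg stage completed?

day 4

Daily DD above 9.6 °C: 14.8, 5.4, 5.4, 12.9, 17.7, 10.1, 9.2, 11.8, 10.3, 12.4, 19.0.
Cumulative: 14.8, 20.2, 25.6, 38.5, 56.2, 66.3, 75.5, 87.3, 97.6, 110.0, 129.0.
The total first reaches 29 DD on day 4.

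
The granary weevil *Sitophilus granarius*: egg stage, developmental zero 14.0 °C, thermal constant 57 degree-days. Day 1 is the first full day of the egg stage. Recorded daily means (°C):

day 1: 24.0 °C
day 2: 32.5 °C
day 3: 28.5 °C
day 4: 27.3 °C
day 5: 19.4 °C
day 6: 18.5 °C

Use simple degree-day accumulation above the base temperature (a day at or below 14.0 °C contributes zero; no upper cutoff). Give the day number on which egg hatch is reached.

Daily DD above 14.0 °C: 10.0, 18.5, 14.5, 13.3, 5.4, 4.5.
Cumulative: 10.0, 28.5, 43.0, 56.3, 61.7, 66.2.
The total first reaches 57 DD on day 5.

day 5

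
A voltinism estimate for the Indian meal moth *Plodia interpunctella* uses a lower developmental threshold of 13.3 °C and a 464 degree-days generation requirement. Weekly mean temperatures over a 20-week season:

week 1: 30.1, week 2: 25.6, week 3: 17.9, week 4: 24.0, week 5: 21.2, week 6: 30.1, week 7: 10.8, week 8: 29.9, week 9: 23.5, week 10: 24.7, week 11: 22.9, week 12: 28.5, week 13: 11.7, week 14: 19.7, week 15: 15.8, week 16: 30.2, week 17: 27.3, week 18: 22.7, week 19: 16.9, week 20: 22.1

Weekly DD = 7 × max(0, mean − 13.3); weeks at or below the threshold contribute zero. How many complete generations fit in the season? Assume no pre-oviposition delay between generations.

Weekly DD (7 × max(0, T̄ − 13.3)): 117.6, 86.1, 32.2, 74.9, 55.3, 117.6, 0.0, 116.2, 71.4, 79.8, 67.2, 106.4, 0.0, 44.8, 17.5, 118.3, 98.0, 65.8, 25.2, 61.6.
Season total = 1355.9 DD.
Complete generations = ⌊1355.9 / 464⌋ = 2.

2 generations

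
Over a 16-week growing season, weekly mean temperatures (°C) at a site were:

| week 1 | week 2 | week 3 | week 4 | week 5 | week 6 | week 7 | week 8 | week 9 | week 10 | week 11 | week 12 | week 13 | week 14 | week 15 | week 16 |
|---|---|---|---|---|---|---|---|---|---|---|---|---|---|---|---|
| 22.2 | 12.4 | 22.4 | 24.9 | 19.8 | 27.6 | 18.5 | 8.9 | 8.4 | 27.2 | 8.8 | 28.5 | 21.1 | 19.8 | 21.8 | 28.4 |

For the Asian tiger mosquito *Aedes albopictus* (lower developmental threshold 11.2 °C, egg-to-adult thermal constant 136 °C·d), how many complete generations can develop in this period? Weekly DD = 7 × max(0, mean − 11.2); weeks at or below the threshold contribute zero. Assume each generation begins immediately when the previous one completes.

Weekly DD (7 × max(0, T̄ − 11.2)): 77.0, 8.4, 78.4, 95.9, 60.2, 114.8, 51.1, 0.0, 0.0, 112.0, 0.0, 121.1, 69.3, 60.2, 74.2, 120.4.
Season total = 1043.0 DD.
Complete generations = ⌊1043.0 / 136⌋ = 7.

7 generations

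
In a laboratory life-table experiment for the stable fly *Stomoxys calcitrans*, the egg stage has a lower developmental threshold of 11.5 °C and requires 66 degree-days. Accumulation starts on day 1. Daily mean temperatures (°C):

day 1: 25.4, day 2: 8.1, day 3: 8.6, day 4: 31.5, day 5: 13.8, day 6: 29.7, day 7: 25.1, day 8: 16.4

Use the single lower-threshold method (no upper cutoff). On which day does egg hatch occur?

day 7

Daily DD above 11.5 °C: 13.9, 0.0, 0.0, 20.0, 2.3, 18.2, 13.6, 4.9.
Cumulative: 13.9, 13.9, 13.9, 33.9, 36.2, 54.4, 68.0, 72.9.
The total first reaches 66 DD on day 7.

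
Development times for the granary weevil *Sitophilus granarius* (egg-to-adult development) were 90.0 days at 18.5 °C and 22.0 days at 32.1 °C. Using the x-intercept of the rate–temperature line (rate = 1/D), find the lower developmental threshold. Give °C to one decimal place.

14.1 °C

Equal thermal constants: D₁(T₁ − T_b) = D₂(T₂ − T_b).
90.0·(18.5 − T_b) = 22.0·(32.1 − T_b)
T_b = (90.0·18.5 − 22.0·32.1) / (90.0 − 22.0) = 958.80 / 68.0 = 14.100 °C ≈ 14.1 °C.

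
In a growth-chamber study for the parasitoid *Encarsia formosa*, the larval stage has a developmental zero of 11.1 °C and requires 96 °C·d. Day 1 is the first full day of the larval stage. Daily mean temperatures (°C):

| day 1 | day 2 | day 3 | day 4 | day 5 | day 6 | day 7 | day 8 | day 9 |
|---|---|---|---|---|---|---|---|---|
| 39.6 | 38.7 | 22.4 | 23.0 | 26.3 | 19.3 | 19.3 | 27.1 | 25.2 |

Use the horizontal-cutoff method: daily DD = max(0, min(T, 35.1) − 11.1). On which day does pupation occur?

Daily DD above 11.1 °C (capped at 24.0): 24.0, 24.0, 11.3, 11.9, 15.2, 8.2, 8.2, 16.0, 14.1.
Cumulative: 24.0, 48.0, 59.3, 71.2, 86.4, 94.6, 102.8, 118.8, 132.9.
The total first reaches 96 DD on day 7.

day 7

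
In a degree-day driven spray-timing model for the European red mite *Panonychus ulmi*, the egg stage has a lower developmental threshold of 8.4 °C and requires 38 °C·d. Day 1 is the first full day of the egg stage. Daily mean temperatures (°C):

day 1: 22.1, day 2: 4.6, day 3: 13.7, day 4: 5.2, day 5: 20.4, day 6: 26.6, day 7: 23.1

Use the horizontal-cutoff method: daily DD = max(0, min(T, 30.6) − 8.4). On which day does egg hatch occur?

Daily DD above 8.4 °C (capped at 22.2): 13.7, 0.0, 5.3, 0.0, 12.0, 18.2, 14.7.
Cumulative: 13.7, 13.7, 19.0, 19.0, 31.0, 49.2, 63.9.
The total first reaches 38 DD on day 6.

day 6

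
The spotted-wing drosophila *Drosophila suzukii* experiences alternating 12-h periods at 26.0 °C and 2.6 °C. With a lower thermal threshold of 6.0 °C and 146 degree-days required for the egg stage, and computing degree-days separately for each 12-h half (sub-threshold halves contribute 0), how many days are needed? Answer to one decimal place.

Day half: max(0, 26.0 − 6.0) × 0.5 = 20.0 × 0.5 = 10.00 DD.
Night half: max(0, 2.6 − 6.0) × 0.5 = 0.0 × 0.5 = 0.00 DD.
Per 24 h: 10.00 DD/day.
Duration = 146 / 10.00 = 14.600 ≈ 14.6 days.

14.6 days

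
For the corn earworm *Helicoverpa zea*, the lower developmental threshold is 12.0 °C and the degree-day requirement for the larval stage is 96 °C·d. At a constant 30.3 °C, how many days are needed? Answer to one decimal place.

5.2 days

Daily accumulation = 30.3 − 12.0 = 18.3 DD/day.
Duration = 96 / 18.3 = 5.246 ≈ 5.2 days.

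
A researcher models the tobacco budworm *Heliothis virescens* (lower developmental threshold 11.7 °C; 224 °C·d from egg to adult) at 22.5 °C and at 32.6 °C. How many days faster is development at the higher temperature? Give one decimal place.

At 22.5 °C: 224 / (22.5 − 11.7) = 224 / 10.8 = 20.741 d.
At 32.6 °C: 224 / (32.6 − 11.7) = 224 / 20.9 = 10.718 d.
Difference = |20.741 − 10.718| = 10.023 ≈ 10.0 days.

10.0 days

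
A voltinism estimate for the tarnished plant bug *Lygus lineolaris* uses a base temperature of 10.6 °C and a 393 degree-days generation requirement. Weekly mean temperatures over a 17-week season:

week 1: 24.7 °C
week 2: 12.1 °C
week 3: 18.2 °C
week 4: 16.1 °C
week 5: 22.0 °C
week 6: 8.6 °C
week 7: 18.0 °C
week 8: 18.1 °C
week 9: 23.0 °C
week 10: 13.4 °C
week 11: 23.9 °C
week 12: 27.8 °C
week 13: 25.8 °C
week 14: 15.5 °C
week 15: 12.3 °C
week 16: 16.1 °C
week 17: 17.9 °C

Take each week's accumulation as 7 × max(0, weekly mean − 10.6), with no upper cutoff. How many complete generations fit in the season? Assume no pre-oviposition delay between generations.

2 generations

Weekly DD (7 × max(0, T̄ − 10.6)): 98.7, 10.5, 53.2, 38.5, 79.8, 0.0, 51.8, 52.5, 86.8, 19.6, 93.1, 120.4, 106.4, 34.3, 11.9, 38.5, 51.1.
Season total = 947.1 DD.
Complete generations = ⌊947.1 / 393⌋ = 2.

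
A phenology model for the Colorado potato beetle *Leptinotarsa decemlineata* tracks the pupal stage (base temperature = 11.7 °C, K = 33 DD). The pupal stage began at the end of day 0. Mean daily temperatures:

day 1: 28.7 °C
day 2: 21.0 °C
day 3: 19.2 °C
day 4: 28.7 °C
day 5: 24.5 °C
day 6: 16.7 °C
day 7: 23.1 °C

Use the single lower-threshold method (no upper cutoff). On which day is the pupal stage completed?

day 3

Daily DD above 11.7 °C: 17.0, 9.3, 7.5, 17.0, 12.8, 5.0, 11.4.
Cumulative: 17.0, 26.3, 33.8, 50.8, 63.6, 68.6, 80.0.
The total first reaches 33 DD on day 3.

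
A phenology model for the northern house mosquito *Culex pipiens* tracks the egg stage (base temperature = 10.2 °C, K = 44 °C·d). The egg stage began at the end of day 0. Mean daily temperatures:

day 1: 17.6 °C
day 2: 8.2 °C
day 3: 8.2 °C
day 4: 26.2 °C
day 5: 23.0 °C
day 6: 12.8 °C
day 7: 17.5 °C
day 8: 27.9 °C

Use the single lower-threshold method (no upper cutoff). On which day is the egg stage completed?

day 7

Daily DD above 10.2 °C: 7.4, 0.0, 0.0, 16.0, 12.8, 2.6, 7.3, 17.7.
Cumulative: 7.4, 7.4, 7.4, 23.4, 36.2, 38.8, 46.1, 63.8.
The total first reaches 44 DD on day 7.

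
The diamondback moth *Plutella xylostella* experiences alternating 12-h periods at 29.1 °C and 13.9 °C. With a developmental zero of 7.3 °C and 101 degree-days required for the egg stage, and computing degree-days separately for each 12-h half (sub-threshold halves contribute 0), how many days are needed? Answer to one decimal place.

Day half: max(0, 29.1 − 7.3) × 0.5 = 21.8 × 0.5 = 10.90 DD.
Night half: max(0, 13.9 − 7.3) × 0.5 = 6.6 × 0.5 = 3.30 DD.
Per 24 h: 14.20 DD/day.
Duration = 101 / 14.20 = 7.113 ≈ 7.1 days.

7.1 days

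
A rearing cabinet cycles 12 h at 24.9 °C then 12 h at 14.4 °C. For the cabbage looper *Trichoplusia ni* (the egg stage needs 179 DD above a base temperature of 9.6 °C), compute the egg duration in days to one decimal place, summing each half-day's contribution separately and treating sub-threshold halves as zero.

Day half: max(0, 24.9 − 9.6) × 0.5 = 15.3 × 0.5 = 7.65 DD.
Night half: max(0, 14.4 − 9.6) × 0.5 = 4.8 × 0.5 = 2.40 DD.
Per 24 h: 10.05 DD/day.
Duration = 179 / 10.05 = 17.811 ≈ 17.8 days.

17.8 days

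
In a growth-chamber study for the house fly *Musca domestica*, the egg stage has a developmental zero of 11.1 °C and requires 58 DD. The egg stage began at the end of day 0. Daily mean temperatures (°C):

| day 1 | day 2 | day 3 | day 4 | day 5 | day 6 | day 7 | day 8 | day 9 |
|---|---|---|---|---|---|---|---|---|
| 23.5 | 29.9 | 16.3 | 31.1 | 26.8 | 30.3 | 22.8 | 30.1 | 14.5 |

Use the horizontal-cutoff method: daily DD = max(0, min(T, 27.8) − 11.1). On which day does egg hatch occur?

Daily DD above 11.1 °C (capped at 16.7): 12.4, 16.7, 5.2, 16.7, 15.7, 16.7, 11.7, 16.7, 3.4.
Cumulative: 12.4, 29.1, 34.3, 51.0, 66.7, 83.4, 95.1, 111.8, 115.2.
The total first reaches 58 DD on day 5.

day 5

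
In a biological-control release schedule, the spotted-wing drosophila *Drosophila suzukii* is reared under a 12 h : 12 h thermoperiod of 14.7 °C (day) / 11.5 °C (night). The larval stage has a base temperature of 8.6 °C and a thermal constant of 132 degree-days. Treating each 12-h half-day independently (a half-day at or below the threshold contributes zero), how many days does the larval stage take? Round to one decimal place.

29.3 days

Day half: max(0, 14.7 − 8.6) × 0.5 = 6.1 × 0.5 = 3.05 DD.
Night half: max(0, 11.5 − 8.6) × 0.5 = 2.9 × 0.5 = 1.45 DD.
Per 24 h: 4.50 DD/day.
Duration = 132 / 4.50 = 29.333 ≈ 29.3 days.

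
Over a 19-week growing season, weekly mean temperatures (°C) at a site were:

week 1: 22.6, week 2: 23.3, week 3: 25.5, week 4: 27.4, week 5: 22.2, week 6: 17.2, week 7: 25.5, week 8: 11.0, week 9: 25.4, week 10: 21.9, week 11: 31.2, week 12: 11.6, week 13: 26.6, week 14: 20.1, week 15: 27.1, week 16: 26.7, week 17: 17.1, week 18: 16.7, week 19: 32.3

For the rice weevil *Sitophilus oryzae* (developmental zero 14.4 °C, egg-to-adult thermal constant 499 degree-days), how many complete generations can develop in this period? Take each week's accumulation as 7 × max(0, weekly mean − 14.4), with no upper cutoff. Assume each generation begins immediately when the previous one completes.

Weekly DD (7 × max(0, T̄ − 14.4)): 57.4, 62.3, 77.7, 91.0, 54.6, 19.6, 77.7, 0.0, 77.0, 52.5, 117.6, 0.0, 85.4, 39.9, 88.9, 86.1, 18.9, 16.1, 125.3.
Season total = 1148.0 DD.
Complete generations = ⌊1148.0 / 499⌋ = 2.

2 generations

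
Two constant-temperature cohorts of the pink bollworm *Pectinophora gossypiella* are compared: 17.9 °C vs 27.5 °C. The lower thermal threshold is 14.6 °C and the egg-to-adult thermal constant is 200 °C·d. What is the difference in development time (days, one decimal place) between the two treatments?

45.1 days

At 17.9 °C: 200 / (17.9 − 14.6) = 200 / 3.3 = 60.606 d.
At 27.5 °C: 200 / (27.5 − 14.6) = 200 / 12.9 = 15.504 d.
Difference = |60.606 − 15.504| = 45.102 ≈ 45.1 days.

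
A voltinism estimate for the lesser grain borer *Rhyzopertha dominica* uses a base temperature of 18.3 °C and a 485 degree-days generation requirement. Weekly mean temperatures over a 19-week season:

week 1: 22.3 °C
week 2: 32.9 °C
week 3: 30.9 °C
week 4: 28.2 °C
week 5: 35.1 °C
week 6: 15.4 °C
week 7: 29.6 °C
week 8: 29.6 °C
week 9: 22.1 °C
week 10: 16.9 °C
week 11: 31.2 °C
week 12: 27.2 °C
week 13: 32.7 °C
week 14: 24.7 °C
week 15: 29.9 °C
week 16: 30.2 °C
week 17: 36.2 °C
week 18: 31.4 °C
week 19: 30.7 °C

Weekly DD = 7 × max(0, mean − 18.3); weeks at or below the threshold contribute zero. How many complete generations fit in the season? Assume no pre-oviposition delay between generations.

2 generations

Weekly DD (7 × max(0, T̄ − 18.3)): 28.0, 102.2, 88.2, 69.3, 117.6, 0.0, 79.1, 79.1, 26.6, 0.0, 90.3, 62.3, 100.8, 44.8, 81.2, 83.3, 125.3, 91.7, 86.8.
Season total = 1356.6 DD.
Complete generations = ⌊1356.6 / 485⌋ = 2.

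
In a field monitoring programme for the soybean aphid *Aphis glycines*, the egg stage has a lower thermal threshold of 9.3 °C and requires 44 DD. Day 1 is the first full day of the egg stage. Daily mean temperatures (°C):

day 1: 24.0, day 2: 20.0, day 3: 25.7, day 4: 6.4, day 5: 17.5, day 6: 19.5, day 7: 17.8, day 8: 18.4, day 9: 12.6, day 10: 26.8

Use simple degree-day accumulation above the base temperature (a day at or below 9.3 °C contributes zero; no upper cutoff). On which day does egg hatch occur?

Daily DD above 9.3 °C: 14.7, 10.7, 16.4, 0.0, 8.2, 10.2, 8.5, 9.1, 3.3, 17.5.
Cumulative: 14.7, 25.4, 41.8, 41.8, 50.0, 60.2, 68.7, 77.8, 81.1, 98.6.
The total first reaches 44 DD on day 5.

day 5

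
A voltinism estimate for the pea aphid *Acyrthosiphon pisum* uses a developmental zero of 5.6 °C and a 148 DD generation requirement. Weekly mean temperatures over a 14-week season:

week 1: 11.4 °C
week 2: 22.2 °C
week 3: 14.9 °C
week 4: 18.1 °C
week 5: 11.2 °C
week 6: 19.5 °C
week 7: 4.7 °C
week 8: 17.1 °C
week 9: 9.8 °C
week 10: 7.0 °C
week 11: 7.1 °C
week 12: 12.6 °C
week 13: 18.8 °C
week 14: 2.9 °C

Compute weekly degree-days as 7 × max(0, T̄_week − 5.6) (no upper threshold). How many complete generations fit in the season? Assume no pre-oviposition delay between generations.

Weekly DD (7 × max(0, T̄ − 5.6)): 40.6, 116.2, 65.1, 87.5, 39.2, 97.3, 0.0, 80.5, 29.4, 9.8, 10.5, 49.0, 92.4, 0.0.
Season total = 717.5 DD.
Complete generations = ⌊717.5 / 148⌋ = 4.

4 generations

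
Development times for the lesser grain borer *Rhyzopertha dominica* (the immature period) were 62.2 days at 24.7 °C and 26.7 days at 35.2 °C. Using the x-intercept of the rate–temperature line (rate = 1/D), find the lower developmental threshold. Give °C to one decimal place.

Equal thermal constants: D₁(T₁ − T_b) = D₂(T₂ − T_b).
62.2·(24.7 − T_b) = 26.7·(35.2 − T_b)
T_b = (62.2·24.7 − 26.7·35.2) / (62.2 − 26.7) = 596.50 / 35.5 = 16.803 °C ≈ 16.8 °C.

16.8 °C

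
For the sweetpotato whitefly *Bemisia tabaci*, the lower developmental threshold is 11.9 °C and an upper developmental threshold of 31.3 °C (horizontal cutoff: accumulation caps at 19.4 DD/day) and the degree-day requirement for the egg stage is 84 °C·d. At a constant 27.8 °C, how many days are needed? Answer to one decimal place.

Daily accumulation = 27.8 − 11.9 = 15.9 DD/day.
Duration = 84 / 15.9 = 5.283 ≈ 5.3 days.

5.3 days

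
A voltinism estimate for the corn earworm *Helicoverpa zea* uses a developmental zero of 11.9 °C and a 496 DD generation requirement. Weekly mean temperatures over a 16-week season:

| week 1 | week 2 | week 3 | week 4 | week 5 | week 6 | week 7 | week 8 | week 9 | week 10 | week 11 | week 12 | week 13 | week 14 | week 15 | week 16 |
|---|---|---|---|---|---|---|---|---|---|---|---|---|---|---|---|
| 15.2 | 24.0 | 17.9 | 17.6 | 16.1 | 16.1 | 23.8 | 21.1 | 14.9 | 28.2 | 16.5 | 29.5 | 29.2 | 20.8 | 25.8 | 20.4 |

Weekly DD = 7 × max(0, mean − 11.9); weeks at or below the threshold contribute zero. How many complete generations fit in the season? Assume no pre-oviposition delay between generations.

2 generations

Weekly DD (7 × max(0, T̄ − 11.9)): 23.1, 84.7, 42.0, 39.9, 29.4, 29.4, 83.3, 64.4, 21.0, 114.1, 32.2, 123.2, 121.1, 62.3, 97.3, 59.5.
Season total = 1026.9 DD.
Complete generations = ⌊1026.9 / 496⌋ = 2.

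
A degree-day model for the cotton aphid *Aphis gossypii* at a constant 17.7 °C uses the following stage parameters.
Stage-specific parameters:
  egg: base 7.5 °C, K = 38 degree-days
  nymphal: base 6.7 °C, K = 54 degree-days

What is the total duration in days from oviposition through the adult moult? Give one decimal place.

8.6 days

egg: 38 / (17.7 − 7.5) = 38 / 10.2 = 3.725 d.
nymphal: 54 / (17.7 − 6.7) = 54 / 11.0 = 4.909 d.
Sum = 8.635 ≈ 8.6 days.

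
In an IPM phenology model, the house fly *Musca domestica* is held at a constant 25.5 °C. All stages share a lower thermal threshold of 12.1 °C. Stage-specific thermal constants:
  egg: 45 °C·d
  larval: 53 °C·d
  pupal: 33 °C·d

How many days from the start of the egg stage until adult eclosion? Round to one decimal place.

9.8 days

Daily accumulation at 25.5 °C = 25.5 − 12.1 = 13.4 DD/day.
Total K = 45 + 53 + 33 = 131 DD.
Total duration = 131 / 13.4 = 9.776 ≈ 9.8 days.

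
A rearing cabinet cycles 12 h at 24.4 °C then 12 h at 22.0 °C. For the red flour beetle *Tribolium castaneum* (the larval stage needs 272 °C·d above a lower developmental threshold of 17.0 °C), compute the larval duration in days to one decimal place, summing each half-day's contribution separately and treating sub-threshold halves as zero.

Day half: max(0, 24.4 − 17.0) × 0.5 = 7.4 × 0.5 = 3.70 DD.
Night half: max(0, 22.0 − 17.0) × 0.5 = 5.0 × 0.5 = 2.50 DD.
Per 24 h: 6.20 DD/day.
Duration = 272 / 6.20 = 43.871 ≈ 43.9 days.

43.9 days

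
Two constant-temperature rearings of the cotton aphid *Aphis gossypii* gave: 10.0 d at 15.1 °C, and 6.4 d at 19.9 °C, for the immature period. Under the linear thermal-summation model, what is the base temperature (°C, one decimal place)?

6.6 °C

Equal thermal constants: D₁(T₁ − T_b) = D₂(T₂ − T_b).
10.0·(15.1 − T_b) = 6.4·(19.9 − T_b)
T_b = (10.0·15.1 − 6.4·19.9) / (10.0 − 6.4) = 23.64 / 3.6 = 6.567 °C ≈ 6.6 °C.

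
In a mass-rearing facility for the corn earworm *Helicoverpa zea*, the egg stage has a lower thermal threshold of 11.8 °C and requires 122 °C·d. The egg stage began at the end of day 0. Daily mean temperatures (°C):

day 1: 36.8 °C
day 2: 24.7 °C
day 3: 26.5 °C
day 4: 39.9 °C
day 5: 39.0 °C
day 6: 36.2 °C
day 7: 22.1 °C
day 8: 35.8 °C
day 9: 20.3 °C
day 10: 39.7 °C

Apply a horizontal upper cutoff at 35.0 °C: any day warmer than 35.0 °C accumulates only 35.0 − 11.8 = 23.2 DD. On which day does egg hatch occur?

day 7

Daily DD above 11.8 °C (capped at 23.2): 23.2, 12.9, 14.7, 23.2, 23.2, 23.2, 10.3, 23.2, 8.5, 23.2.
Cumulative: 23.2, 36.1, 50.8, 74.0, 97.2, 120.4, 130.7, 153.9, 162.4, 185.6.
The total first reaches 122 DD on day 7.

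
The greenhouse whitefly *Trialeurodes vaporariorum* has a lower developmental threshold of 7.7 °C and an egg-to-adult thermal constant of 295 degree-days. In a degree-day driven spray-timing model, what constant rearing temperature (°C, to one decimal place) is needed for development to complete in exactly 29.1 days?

17.8 °C

Required daily accumulation = 295 / 29.1 = 10.137 DD/day.
T = T_base + 10.137 = 7.7 + 10.137 = 17.837 ≈ 17.8 °C.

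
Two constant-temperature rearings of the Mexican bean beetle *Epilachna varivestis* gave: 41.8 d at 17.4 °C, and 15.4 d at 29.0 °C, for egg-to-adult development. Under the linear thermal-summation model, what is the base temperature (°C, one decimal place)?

Linear rate model ⇒ the product D·(T − T_b) is constant across temperatures.
41.8·(17.4 − T_b) = 15.4·(29.0 − T_b)
T_b = (41.8·17.4 − 15.4·29.0) / (41.8 − 15.4) = 280.72 / 26.4 = 10.633 °C ≈ 10.6 °C.

10.6 °C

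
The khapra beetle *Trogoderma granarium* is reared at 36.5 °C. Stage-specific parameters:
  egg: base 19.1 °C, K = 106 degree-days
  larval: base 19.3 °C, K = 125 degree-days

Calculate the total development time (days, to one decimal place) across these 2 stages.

13.4 days

egg: 106 / (36.5 − 19.1) = 106 / 17.4 = 6.092 d.
larval: 125 / (36.5 − 19.3) = 125 / 17.2 = 7.267 d.
Sum = 13.359 ≈ 13.4 days.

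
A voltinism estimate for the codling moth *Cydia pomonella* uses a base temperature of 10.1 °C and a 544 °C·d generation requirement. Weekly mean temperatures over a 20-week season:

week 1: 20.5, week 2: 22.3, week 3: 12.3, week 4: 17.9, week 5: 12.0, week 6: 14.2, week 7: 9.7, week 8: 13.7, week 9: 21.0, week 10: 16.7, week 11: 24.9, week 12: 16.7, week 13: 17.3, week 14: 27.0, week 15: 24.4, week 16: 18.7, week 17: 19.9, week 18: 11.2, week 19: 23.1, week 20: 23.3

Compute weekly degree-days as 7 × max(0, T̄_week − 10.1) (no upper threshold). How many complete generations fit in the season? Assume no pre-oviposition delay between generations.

Weekly DD (7 × max(0, T̄ − 10.1)): 72.8, 85.4, 15.4, 54.6, 13.3, 28.7, 0.0, 25.2, 76.3, 46.2, 103.6, 46.2, 50.4, 118.3, 100.1, 60.2, 68.6, 7.7, 91.0, 92.4.
Season total = 1156.4 DD.
Complete generations = ⌊1156.4 / 544⌋ = 2.

2 generations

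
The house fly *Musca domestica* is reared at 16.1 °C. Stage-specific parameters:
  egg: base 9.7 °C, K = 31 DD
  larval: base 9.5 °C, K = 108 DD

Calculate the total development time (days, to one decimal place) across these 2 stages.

egg: 31 / (16.1 − 9.7) = 31 / 6.4 = 4.844 d.
larval: 108 / (16.1 − 9.5) = 108 / 6.6 = 16.364 d.
Sum = 21.207 ≈ 21.2 days.

21.2 days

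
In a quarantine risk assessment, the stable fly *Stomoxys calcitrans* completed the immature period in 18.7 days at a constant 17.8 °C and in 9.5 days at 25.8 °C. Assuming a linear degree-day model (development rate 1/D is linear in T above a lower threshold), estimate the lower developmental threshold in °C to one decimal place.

Linear rate model ⇒ the product D·(T − T_b) is constant across temperatures.
18.7·(17.8 − T_b) = 9.5·(25.8 − T_b)
T_b = (18.7·17.8 − 9.5·25.8) / (18.7 − 9.5) = 87.76 / 9.2 = 9.539 °C ≈ 9.5 °C.

9.5 °C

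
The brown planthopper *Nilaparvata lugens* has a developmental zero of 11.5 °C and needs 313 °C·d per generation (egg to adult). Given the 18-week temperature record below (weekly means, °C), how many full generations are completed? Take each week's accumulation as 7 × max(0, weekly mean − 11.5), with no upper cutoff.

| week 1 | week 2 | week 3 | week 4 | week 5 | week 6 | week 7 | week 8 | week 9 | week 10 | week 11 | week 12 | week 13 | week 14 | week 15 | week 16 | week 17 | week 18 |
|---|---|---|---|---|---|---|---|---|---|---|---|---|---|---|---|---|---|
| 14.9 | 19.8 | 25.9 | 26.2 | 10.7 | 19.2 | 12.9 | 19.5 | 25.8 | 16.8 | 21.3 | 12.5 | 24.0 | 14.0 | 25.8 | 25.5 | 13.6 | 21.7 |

3 generations

Weekly DD (7 × max(0, T̄ − 11.5)): 23.8, 58.1, 100.8, 102.9, 0.0, 53.9, 9.8, 56.0, 100.1, 37.1, 68.6, 7.0, 87.5, 17.5, 100.1, 98.0, 14.7, 71.4.
Season total = 1007.3 DD.
Complete generations = ⌊1007.3 / 313⌋ = 3.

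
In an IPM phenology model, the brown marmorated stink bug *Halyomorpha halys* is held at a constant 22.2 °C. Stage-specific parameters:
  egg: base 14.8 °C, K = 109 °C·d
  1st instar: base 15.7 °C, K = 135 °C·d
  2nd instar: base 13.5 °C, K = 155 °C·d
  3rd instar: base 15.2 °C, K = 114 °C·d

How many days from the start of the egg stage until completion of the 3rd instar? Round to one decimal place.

69.6 days

egg: 109 / (22.2 − 14.8) = 109 / 7.4 = 14.730 d.
1st instar: 135 / (22.2 − 15.7) = 135 / 6.5 = 20.769 d.
2nd instar: 155 / (22.2 − 13.5) = 155 / 8.7 = 17.816 d.
3rd instar: 114 / (22.2 − 15.2) = 114 / 7.0 = 16.286 d.
Sum = 69.601 ≈ 69.6 days.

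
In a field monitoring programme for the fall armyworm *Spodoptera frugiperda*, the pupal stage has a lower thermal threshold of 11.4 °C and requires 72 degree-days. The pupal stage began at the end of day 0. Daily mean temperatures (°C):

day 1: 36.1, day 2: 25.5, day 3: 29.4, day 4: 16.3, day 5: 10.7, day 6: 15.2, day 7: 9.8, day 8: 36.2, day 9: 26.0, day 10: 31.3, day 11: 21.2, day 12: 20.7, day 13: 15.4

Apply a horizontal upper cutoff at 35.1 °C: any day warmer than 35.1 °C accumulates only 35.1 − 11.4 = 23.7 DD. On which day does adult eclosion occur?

day 8

Daily DD above 11.4 °C (capped at 23.7): 23.7, 14.1, 18.0, 4.9, 0.0, 3.8, 0.0, 23.7, 14.6, 19.9, 9.8, 9.3, 4.0.
Cumulative: 23.7, 37.8, 55.8, 60.7, 60.7, 64.5, 64.5, 88.2, 102.8, 122.7, 132.5, 141.8, 145.8.
The total first reaches 72 DD on day 8.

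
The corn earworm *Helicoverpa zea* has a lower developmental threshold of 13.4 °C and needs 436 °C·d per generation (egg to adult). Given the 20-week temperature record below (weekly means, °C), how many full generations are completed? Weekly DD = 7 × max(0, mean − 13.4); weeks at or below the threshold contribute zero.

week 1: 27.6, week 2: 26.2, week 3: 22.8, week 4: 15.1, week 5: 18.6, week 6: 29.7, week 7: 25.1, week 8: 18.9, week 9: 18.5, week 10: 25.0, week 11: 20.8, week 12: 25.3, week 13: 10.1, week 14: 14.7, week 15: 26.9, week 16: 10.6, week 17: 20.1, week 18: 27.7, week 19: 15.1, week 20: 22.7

2 generations

Weekly DD (7 × max(0, T̄ − 13.4)): 99.4, 89.6, 65.8, 11.9, 36.4, 114.1, 81.9, 38.5, 35.7, 81.2, 51.8, 83.3, 0.0, 9.1, 94.5, 0.0, 46.9, 100.1, 11.9, 65.1.
Season total = 1117.2 DD.
Complete generations = ⌊1117.2 / 436⌋ = 2.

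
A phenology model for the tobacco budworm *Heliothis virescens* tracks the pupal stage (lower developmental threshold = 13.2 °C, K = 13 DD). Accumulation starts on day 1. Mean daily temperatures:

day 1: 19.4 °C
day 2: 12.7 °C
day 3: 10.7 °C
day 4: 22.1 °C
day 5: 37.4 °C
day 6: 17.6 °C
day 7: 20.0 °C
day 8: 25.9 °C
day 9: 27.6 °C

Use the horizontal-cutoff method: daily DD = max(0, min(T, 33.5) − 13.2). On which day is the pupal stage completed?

day 4

Daily DD above 13.2 °C (capped at 20.3): 6.2, 0.0, 0.0, 8.9, 20.3, 4.4, 6.8, 12.7, 14.4.
Cumulative: 6.2, 6.2, 6.2, 15.1, 35.4, 39.8, 46.6, 59.3, 73.7.
The total first reaches 13 DD on day 4.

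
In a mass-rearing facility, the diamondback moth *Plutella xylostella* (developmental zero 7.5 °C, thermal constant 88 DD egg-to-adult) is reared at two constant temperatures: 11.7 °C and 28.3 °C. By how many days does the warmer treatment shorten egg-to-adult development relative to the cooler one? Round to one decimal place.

16.7 days

At 11.7 °C: 88 / (11.7 − 7.5) = 88 / 4.2 = 20.952 d.
At 28.3 °C: 88 / (28.3 − 7.5) = 88 / 20.8 = 4.231 d.
Difference = |20.952 − 4.231| = 16.722 ≈ 16.7 days.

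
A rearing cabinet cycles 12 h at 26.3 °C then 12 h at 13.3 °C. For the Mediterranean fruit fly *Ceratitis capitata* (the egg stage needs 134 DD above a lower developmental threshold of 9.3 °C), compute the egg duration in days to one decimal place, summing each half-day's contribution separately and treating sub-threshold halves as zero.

Day half: max(0, 26.3 − 9.3) × 0.5 = 17.0 × 0.5 = 8.50 DD.
Night half: max(0, 13.3 − 9.3) × 0.5 = 4.0 × 0.5 = 2.00 DD.
Per 24 h: 10.50 DD/day.
Duration = 134 / 10.50 = 12.762 ≈ 12.8 days.

12.8 days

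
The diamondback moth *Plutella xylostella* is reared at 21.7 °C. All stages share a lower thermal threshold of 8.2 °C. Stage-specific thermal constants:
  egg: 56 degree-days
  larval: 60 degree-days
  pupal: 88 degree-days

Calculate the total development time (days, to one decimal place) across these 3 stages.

Daily accumulation at 21.7 °C = 21.7 − 8.2 = 13.5 DD/day.
Total K = 56 + 60 + 88 = 204 DD.
Total duration = 204 / 13.5 = 15.111 ≈ 15.1 days.

15.1 days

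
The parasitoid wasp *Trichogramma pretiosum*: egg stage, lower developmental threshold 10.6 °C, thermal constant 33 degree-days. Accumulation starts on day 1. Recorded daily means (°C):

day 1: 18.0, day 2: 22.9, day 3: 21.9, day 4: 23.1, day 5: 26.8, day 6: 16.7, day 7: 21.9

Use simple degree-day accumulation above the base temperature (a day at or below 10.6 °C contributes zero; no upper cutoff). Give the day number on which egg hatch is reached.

Daily DD above 10.6 °C: 7.4, 12.3, 11.3, 12.5, 16.2, 6.1, 11.3.
Cumulative: 7.4, 19.7, 31.0, 43.5, 59.7, 65.8, 77.1.
The total first reaches 33 DD on day 4.

day 4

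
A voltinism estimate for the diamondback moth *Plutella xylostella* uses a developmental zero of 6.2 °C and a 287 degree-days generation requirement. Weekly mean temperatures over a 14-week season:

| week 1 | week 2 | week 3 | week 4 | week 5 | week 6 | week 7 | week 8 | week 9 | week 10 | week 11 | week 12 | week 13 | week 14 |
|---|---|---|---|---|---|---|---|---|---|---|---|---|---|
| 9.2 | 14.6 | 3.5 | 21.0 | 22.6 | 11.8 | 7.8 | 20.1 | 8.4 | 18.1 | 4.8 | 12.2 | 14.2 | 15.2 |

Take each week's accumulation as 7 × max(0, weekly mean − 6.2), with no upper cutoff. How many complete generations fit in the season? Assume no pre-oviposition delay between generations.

2 generations

Weekly DD (7 × max(0, T̄ − 6.2)): 21.0, 58.8, 0.0, 103.6, 114.8, 39.2, 11.2, 97.3, 15.4, 83.3, 0.0, 42.0, 56.0, 63.0.
Season total = 705.6 DD.
Complete generations = ⌊705.6 / 287⌋ = 2.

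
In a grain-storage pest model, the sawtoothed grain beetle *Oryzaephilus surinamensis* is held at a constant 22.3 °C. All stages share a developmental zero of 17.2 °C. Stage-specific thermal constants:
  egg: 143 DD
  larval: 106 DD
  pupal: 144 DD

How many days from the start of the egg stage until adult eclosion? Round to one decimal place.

77.1 days

Daily accumulation at 22.3 °C = 22.3 − 17.2 = 5.1 DD/day.
Total K = 143 + 106 + 144 = 393 DD.
Total duration = 393 / 5.1 = 77.059 ≈ 77.1 days.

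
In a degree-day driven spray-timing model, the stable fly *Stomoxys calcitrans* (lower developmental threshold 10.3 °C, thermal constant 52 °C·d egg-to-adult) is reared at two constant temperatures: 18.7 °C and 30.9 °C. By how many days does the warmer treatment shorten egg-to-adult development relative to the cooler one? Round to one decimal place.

At 18.7 °C: 52 / (18.7 − 10.3) = 52 / 8.4 = 6.190 d.
At 30.9 °C: 52 / (30.9 − 10.3) = 52 / 20.6 = 2.524 d.
Difference = |6.190 − 2.524| = 3.666 ≈ 3.7 days.

3.7 days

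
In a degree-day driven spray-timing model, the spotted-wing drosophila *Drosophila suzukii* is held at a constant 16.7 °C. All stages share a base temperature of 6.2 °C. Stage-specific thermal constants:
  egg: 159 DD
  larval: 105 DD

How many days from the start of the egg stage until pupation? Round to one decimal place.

Daily accumulation at 16.7 °C = 16.7 − 6.2 = 10.5 DD/day.
Total K = 159 + 105 = 264 DD.
Total duration = 264 / 10.5 = 25.143 ≈ 25.1 days.

25.1 days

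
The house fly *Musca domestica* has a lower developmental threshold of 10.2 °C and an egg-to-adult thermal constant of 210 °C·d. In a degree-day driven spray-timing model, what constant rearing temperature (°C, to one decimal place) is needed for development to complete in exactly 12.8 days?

26.6 °C

Required daily accumulation = 210 / 12.8 = 16.406 DD/day.
T = T_base + 16.406 = 10.2 + 16.406 = 26.606 ≈ 26.6 °C.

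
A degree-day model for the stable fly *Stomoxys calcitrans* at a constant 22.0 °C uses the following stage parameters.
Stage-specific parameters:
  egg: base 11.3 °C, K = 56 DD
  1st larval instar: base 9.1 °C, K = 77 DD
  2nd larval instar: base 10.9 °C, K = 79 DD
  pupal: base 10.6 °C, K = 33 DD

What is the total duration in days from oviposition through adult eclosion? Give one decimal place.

egg: 56 / (22.0 − 11.3) = 56 / 10.7 = 5.234 d.
1st larval instar: 77 / (22.0 − 9.1) = 77 / 12.9 = 5.969 d.
2nd larval instar: 79 / (22.0 − 10.9) = 79 / 11.1 = 7.117 d.
pupal: 33 / (22.0 − 10.6) = 33 / 11.4 = 2.895 d.
Sum = 21.214 ≈ 21.2 days.

21.2 days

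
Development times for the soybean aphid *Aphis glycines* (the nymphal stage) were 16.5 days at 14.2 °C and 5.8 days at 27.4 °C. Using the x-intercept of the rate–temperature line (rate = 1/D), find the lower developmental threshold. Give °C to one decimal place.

7.0 °C

Linear rate model ⇒ the product D·(T − T_b) is constant across temperatures.
16.5·(14.2 − T_b) = 5.8·(27.4 − T_b)
T_b = (16.5·14.2 − 5.8·27.4) / (16.5 − 5.8) = 75.38 / 10.7 = 7.045 °C ≈ 7.0 °C.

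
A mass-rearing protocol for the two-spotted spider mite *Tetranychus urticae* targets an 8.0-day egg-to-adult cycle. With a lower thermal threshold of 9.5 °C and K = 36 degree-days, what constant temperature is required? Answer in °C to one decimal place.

Required daily accumulation = 36 / 8.0 = 4.500 DD/day.
T = T_base + 4.500 = 9.5 + 4.500 = 14.000 ≈ 14.0 °C.

14.0 °C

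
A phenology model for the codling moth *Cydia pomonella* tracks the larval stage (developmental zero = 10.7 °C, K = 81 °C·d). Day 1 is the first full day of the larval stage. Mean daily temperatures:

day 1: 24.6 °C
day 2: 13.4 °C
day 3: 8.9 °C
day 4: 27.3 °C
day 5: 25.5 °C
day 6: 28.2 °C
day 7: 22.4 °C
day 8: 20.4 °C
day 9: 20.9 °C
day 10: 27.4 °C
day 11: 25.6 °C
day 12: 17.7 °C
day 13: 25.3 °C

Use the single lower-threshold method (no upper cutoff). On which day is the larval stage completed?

Daily DD above 10.7 °C: 13.9, 2.7, 0.0, 16.6, 14.8, 17.5, 11.7, 9.7, 10.2, 16.7, 14.9, 7.0, 14.6.
Cumulative: 13.9, 16.6, 16.6, 33.2, 48.0, 65.5, 77.2, 86.9, 97.1, 113.8, 128.7, 135.7, 150.3.
The total first reaches 81 DD on day 8.

day 8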